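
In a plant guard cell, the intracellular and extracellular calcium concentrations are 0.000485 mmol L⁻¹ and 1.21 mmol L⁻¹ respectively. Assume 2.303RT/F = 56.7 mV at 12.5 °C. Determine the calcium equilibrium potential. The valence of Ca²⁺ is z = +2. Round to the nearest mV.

E = (56.7/z) · log₁₀([Ca²⁺]_out/[Ca²⁺]_in) with z = +2.
= (56.7/2) · log₁₀(1.21/0.000485) = 28.35 · log₁₀(2495)
= 28.35 · (3.3970) = 96.31 mV

96 mV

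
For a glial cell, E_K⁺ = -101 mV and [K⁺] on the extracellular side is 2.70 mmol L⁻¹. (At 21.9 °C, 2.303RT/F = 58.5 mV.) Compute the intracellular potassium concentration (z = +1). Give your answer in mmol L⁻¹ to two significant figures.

Nernst: E = (58.5/1) · log₁₀([out]/[in]), so log₁₀([out]/[in]) = -101.0 × 1 / 58.5 = -1.7265.
[out]/[in] = 10^(-1.7265) = 0.01877.
[in] = 2.70 / 0.01877 = 143.8 mmol L⁻¹.

140 mmol L⁻¹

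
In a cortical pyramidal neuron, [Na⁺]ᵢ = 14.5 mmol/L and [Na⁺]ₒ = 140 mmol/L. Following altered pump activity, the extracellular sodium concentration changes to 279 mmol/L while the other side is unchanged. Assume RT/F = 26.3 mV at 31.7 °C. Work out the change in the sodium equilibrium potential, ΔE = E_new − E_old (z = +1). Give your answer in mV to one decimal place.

E_old = (26.3/1)·ln(140/14.5) = 59.64 mV
E_new = (26.3/1)·ln(279/14.5) = 77.77 mV
ΔE = 77.77 − (59.64) = 18.14 mV

18.1 mV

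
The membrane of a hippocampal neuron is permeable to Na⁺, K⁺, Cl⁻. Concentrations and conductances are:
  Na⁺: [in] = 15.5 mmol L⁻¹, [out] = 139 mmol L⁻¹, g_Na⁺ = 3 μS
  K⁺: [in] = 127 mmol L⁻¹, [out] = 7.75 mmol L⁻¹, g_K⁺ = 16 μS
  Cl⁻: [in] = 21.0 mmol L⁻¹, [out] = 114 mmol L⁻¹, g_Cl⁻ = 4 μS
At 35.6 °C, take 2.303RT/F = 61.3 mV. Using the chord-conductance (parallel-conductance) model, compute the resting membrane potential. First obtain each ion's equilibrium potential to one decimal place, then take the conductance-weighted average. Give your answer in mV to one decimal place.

E_Na⁺ = (61.3/1)·log₁₀(139/15.5) = 58.4 mV
E_K⁺ = (61.3/1)·log₁₀(7.75/127) = -74.4 mV
E_Cl⁻ = (61.3/-1)·log₁₀(114/21.0) = -45.0 mV
Vm = (Σ gᵢEᵢ)/(Σ gᵢ) = (3·58.4 + 16·-74.4 + 4·-45.0) / (3 + 16 + 4)
= -1195.20 / 23 = -51.97 mV

-52.0 mV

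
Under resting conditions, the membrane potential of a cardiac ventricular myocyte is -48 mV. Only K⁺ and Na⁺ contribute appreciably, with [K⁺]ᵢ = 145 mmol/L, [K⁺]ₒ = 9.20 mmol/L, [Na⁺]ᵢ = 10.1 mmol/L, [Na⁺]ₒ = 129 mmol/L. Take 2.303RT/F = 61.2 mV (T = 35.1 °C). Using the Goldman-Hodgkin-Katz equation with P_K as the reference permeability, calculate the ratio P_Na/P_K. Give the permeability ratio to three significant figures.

0.115

Let α = P_Na/P_K. GHK: Vm = 61.2·log₁₀[(Kₒ + α·Naₒ)/(Kᵢ + α·Naᵢ)].
10^(Vm/61.2) = 10^(-48.0/61.2) = 0.16432
So 0.16432·(Kᵢ + α·Naᵢ) = Kₒ + α·Naₒ → α = (0.16432·145.0 − 9.2) / (129.0 − 0.16432·10.1)
α = (23.83 − 9.2) / (129.0 − 1.66) = 14.63/127.3 = 0.1149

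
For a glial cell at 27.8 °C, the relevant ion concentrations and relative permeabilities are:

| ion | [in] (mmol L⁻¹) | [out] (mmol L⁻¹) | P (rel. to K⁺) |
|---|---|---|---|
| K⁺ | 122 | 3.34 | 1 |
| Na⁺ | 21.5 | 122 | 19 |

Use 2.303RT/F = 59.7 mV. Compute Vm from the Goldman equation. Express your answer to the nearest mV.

38 mV

Vm = 59.7 · log₁₀[(Σ P·[cation]ₒ + Σ P·[anion]ᵢ) / (Σ P·[cation]ᵢ + Σ P·[anion]ₒ)]
Numerator = 1×3.34 + 19×122 = 2321
Denominator = 1×122 + 19×21.5 = 530.5
Vm = 59.7 · log₁₀(4.3758) = 59.7 × (0.6411) = 38.27 mV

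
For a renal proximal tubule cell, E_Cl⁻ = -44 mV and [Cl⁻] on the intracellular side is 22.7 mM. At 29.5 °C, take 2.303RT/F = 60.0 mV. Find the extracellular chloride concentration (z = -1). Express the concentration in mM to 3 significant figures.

Nernst: E = (60.0/-1) · log₁₀([out]/[in]), so log₁₀([out]/[in]) = -44.0 × -1 / 60.0 = 0.7333.
[out]/[in] = 10^(0.7333) = 5.412.
[out] = 5.412 × 22.7 = 122.8 mM.

123 mM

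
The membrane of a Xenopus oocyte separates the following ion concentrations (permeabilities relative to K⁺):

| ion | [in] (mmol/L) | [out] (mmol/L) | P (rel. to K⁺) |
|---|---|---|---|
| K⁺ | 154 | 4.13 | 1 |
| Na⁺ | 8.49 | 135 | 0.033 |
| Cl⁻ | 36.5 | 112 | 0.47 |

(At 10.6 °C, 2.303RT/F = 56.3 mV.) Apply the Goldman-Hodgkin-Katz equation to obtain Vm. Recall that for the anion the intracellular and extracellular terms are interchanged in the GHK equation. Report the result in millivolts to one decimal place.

Vm = 56.3 · log₁₀[(Σ P·[cation]ₒ + Σ P·[anion]ᵢ) / (Σ P·[cation]ᵢ + Σ P·[anion]ₒ)]
Numerator = 1×4.13 + 0.033×135 + 0.47×36.5 = 25.74
Denominator = 1×154 + 0.033×8.49 + 0.47×112 = 206.9
Vm = 56.3 · log₁₀(0.1244) = 56.3 × (-0.9052) = -50.96 mV

-51.0 mV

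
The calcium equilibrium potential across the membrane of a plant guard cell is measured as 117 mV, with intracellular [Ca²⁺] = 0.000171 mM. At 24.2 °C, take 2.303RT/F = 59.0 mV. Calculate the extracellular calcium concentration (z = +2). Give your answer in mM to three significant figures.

1.58 mM

Nernst: E = (59.0/2) · log₁₀([out]/[in]), so log₁₀([out]/[in]) = 117.0 × 2 / 59.0 = 3.9661.
[out]/[in] = 10^(3.9661) = 9249.
[out] = 9249 × 0.000171 = 1.582 mM.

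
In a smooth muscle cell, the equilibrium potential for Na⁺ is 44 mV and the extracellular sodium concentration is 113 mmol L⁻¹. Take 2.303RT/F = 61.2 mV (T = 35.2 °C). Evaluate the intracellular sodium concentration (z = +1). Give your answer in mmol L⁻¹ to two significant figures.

Nernst: E = (61.2/1) · log₁₀([out]/[in]), so log₁₀([out]/[in]) = 44.0 × 1 / 61.2 = 0.7190.
[out]/[in] = 10^(0.7190) = 5.235.
[in] = 113 / 5.235 = 21.58 mmol L⁻¹.

22 mmol L⁻¹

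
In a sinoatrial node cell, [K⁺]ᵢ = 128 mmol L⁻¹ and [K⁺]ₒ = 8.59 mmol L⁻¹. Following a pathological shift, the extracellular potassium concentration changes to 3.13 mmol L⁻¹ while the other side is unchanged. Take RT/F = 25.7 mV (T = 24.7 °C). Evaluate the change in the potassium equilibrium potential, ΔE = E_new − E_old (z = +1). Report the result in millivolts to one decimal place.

E_old = (25.7/1)·ln(8.59/128) = -69.43 mV
E_new = (25.7/1)·ln(3.13/128) = -95.37 mV
ΔE = -95.37 − (-69.43) = -25.95 mV

-25.9 mV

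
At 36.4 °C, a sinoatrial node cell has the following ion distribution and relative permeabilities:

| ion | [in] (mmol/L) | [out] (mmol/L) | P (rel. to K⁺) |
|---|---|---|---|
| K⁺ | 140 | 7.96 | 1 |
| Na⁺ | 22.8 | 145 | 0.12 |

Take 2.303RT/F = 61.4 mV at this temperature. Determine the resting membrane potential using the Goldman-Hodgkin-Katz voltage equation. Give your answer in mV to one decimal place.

Vm = 61.4 · log₁₀[(Σ P·[cation]ₒ + Σ P·[anion]ᵢ) / (Σ P·[cation]ᵢ + Σ P·[anion]ₒ)]
Numerator = 1×7.96 + 0.12×145 = 25.36
Denominator = 1×140 + 0.12×22.8 = 142.7
Vm = 61.4 · log₁₀(0.17767) = 61.4 × (-0.7504) = -46.07 mV

-46.1 mV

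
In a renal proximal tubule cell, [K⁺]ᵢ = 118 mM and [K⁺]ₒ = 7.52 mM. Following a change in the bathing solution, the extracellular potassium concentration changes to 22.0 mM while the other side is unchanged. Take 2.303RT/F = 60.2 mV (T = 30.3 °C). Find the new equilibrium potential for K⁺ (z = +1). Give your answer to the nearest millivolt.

-44 mV

After the shift: [K⁺]_out = 22.0, [K⁺]_in = 118 mM.
E_new = (60.2/1)·log₁₀(22.0/118) = 60.20 · (-0.7295) = -43.91 mV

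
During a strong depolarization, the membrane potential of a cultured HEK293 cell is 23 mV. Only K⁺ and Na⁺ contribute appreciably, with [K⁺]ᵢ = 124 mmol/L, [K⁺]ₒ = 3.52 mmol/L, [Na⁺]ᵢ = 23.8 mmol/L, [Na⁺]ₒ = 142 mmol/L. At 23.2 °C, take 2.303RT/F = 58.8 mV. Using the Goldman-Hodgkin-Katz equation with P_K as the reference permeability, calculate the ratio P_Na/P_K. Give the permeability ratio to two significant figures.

3.6

Let α = P_Na/P_K. GHK: Vm = 58.8·log₁₀[(Kₒ + α·Naₒ)/(Kᵢ + α·Naᵢ)].
10^(Vm/58.8) = 10^(23.0/58.8) = 2.4613
So 2.4613·(Kᵢ + α·Naᵢ) = Kₒ + α·Naₒ → α = (2.4613·124.0 − 3.52) / (142.0 − 2.4613·23.8)
α = (305.2 − 3.52) / (142.0 − 58.58) = 301.7/83.42 = 3.616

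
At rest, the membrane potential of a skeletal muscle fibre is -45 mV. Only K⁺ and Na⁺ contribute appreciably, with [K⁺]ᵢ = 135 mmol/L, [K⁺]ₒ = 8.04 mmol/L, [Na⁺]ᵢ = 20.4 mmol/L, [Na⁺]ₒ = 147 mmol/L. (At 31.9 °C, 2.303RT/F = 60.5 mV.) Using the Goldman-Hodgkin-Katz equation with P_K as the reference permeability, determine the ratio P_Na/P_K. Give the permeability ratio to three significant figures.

Let α = P_Na/P_K. GHK: Vm = 60.5·log₁₀[(Kₒ + α·Naₒ)/(Kᵢ + α·Naᵢ)].
10^(Vm/60.5) = 10^(-45.0/60.5) = 0.18038
So 0.18038·(Kᵢ + α·Naᵢ) = Kₒ + α·Naₒ → α = (0.18038·135.0 − 8.04) / (147.0 − 0.18038·20.4)
α = (24.35 − 8.04) / (147.0 − 3.68) = 16.31/143.3 = 0.1138

0.114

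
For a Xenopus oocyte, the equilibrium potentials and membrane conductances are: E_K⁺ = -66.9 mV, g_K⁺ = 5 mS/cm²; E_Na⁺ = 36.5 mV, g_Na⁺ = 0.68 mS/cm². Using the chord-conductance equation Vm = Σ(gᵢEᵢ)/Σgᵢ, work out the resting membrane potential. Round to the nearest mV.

Σ gᵢEᵢ = 5·(-66.9) + 0.68·(36.5) = -309.68
Σ gᵢ = 5 + 0.68 = 5.68
Vm = -309.68 / 5.68 = -54.52 mV

-55 mV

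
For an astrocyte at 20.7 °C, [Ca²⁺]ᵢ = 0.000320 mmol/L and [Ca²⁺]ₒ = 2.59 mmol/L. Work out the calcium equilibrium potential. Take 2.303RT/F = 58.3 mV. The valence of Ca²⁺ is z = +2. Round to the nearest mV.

E = (58.3/z) · log₁₀([Ca²⁺]_out/[Ca²⁺]_in) with z = +2.
= (58.3/2) · log₁₀(2.59/0.000320) = 29.15 · log₁₀(8094)
= 29.15 · (3.9081) = 113.92 mV

114 mV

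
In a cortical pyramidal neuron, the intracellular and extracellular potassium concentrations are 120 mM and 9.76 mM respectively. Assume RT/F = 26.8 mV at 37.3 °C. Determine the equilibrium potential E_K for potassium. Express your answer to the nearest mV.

-67 mV

E = (26.8/z) · ln([K⁺]_out/[K⁺]_in) with z = +1.
= (26.8/1) · ln(9.76/120) = 26.80 · ln(0.08133)
= 26.80 · (-2.5092) = -67.25 mV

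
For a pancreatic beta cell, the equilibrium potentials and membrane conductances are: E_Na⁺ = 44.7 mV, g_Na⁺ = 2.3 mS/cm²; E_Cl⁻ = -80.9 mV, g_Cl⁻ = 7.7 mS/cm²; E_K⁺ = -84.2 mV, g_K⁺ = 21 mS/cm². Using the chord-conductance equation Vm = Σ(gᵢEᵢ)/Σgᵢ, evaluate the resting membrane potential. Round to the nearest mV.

Σ gᵢEᵢ = 2.3·(44.7) + 7.7·(-80.9) + 21·(-84.2) = -2288.32
Σ gᵢ = 2.3 + 7.7 + 21 = 31
Vm = -2288.32 / 31 = -73.82 mV

-74 mV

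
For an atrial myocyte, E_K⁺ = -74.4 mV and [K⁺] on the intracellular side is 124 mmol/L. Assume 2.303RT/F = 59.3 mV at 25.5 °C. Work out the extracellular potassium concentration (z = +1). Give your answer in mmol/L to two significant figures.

Nernst: E = (59.3/1) · log₁₀([out]/[in]), so log₁₀([out]/[in]) = -74.4 × 1 / 59.3 = -1.2546.
[out]/[in] = 10^(-1.2546) = 0.05564.
[out] = 0.05564 × 124 = 6.899 mmol/L.

6.9 mmol/L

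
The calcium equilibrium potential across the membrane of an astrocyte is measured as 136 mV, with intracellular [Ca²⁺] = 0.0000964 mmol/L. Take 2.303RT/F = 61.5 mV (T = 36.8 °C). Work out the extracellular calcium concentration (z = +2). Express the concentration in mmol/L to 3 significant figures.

Nernst: E = (61.5/2) · log₁₀([out]/[in]), so log₁₀([out]/[in]) = 136.0 × 2 / 61.5 = 4.4228.
[out]/[in] = 10^(4.4228) = 2.647e+04.
[out] = 2.647e+04 × 0.0000964 = 2.552 mmol/L.

2.55 mmol/L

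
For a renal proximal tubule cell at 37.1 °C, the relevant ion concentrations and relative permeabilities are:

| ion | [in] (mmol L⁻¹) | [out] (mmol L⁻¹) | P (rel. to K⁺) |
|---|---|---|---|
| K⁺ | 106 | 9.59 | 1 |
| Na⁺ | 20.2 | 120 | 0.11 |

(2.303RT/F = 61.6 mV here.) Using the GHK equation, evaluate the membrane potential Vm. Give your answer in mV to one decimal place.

-41.7 mV

Vm = 61.6 · log₁₀[(Σ P·[cation]ₒ + Σ P·[anion]ᵢ) / (Σ P·[cation]ᵢ + Σ P·[anion]ₒ)]
Numerator = 1×9.59 + 0.11×120 = 22.79
Denominator = 1×106 + 0.11×20.2 = 108.2
Vm = 61.6 · log₁₀(0.21059) = 61.6 × (-0.6766) = -41.68 mV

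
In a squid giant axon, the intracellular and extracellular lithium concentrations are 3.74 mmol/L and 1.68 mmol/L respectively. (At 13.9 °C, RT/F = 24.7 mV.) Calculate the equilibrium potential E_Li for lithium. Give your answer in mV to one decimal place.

E = (24.7/z) · ln([Li⁺]_out/[Li⁺]_in) with z = +1.
= (24.7/1) · ln(1.68/3.74) = 24.70 · ln(0.4492)
= 24.70 · (-0.8003) = -19.77 mV

-19.8 mV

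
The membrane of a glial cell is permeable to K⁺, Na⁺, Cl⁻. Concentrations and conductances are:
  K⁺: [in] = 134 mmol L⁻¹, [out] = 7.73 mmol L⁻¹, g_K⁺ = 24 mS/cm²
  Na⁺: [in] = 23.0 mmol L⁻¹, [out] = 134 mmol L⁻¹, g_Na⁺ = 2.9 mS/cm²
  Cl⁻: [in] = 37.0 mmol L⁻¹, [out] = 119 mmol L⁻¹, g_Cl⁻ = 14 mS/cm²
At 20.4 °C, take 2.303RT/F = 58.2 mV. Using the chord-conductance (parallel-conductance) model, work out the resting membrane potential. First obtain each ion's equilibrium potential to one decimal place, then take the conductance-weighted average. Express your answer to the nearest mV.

E_K⁺ = (58.2/1)·log₁₀(7.73/134) = -72.1 mV
E_Na⁺ = (58.2/1)·log₁₀(134/23.0) = 44.5 mV
E_Cl⁻ = (58.2/-1)·log₁₀(119/37.0) = -29.5 mV
Vm = (Σ gᵢEᵢ)/(Σ gᵢ) = (24·-72.1 + 2.9·44.5 + 14·-29.5) / (24 + 2.9 + 14)
= -2014.35 / 40.9 = -49.25 mV

-49 mV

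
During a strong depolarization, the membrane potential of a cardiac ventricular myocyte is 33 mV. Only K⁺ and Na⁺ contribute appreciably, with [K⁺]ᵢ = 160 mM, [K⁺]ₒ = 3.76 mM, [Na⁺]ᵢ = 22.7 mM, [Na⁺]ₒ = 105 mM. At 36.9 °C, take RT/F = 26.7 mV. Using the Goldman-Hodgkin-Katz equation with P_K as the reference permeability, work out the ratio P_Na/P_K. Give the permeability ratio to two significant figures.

20

Let α = P_Na/P_K. GHK: Vm = 26.7·ln[(Kₒ + α·Naₒ)/(Kᵢ + α·Naᵢ)].
e^(Vm/26.7) = e^(33.0/26.7) = 3.4417
So 3.4417·(Kᵢ + α·Naᵢ) = Kₒ + α·Naₒ → α = (3.4417·160.0 − 3.76) / (105.0 − 3.4417·22.7)
α = (550.7 − 3.76) / (105.0 − 78.13) = 546.9/26.87 = 20.35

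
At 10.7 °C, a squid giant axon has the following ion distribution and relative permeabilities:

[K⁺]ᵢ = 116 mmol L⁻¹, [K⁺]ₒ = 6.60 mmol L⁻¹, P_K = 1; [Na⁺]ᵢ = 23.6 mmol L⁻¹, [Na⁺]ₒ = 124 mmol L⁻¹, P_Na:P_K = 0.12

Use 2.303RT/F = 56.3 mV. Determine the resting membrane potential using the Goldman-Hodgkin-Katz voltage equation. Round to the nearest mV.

-42 mV

Vm = 56.3 · log₁₀[(Σ P·[cation]ₒ + Σ P·[anion]ᵢ) / (Σ P·[cation]ᵢ + Σ P·[anion]ₒ)]
Numerator = 1×6.60 + 0.12×124 = 21.48
Denominator = 1×116 + 0.12×23.6 = 118.8
Vm = 56.3 · log₁₀(0.18076) = 56.3 × (-0.7429) = -41.83 mV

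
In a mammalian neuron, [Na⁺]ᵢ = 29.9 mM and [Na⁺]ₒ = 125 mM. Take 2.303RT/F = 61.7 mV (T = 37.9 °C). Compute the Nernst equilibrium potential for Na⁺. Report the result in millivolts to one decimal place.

38.3 mV

E = (61.7/z) · log₁₀([Na⁺]_out/[Na⁺]_in) with z = +1.
= (61.7/1) · log₁₀(125/29.9) = 61.70 · log₁₀(4.181)
= 61.70 · (0.6212) = 38.33 mV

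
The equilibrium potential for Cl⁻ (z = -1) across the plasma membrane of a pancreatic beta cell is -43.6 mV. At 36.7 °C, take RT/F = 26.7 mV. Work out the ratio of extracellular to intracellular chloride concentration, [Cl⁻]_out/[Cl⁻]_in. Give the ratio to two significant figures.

5.1

ln([out]/[in]) = E·z/(26.7) = -43.6 × -1 / 26.7 = 1.6330
[out]/[in] = e^(1.6330) = 5.119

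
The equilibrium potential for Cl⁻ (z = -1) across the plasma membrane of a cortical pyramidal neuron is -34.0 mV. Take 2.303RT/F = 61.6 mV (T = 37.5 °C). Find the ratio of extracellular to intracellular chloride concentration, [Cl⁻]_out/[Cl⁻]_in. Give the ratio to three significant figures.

log₁₀([out]/[in]) = E·z/(61.6) = -34.0 × -1 / 61.6 = 0.5519
[out]/[in] = 10^(0.5519) = 3.564

3.56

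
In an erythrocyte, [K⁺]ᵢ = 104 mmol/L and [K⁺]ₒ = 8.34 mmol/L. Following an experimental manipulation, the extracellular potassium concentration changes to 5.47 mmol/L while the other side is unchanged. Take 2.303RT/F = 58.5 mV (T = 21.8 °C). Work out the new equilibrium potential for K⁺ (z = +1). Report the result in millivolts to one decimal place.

-74.8 mV

After the shift: [K⁺]_out = 5.47, [K⁺]_in = 104 mmol/L.
E_new = (58.5/1)·log₁₀(5.47/104) = 58.50 · (-1.2790) = -74.82 mV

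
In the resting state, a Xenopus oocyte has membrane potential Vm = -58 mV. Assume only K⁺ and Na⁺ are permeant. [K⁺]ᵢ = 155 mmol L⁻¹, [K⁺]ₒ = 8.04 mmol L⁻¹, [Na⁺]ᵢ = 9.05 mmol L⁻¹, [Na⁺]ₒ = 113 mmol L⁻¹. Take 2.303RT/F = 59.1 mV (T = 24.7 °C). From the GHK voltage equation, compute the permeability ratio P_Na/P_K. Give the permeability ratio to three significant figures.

Let α = P_Na/P_K. GHK: Vm = 59.1·log₁₀[(Kₒ + α·Naₒ)/(Kᵢ + α·Naᵢ)].
10^(Vm/59.1) = 10^(-58.0/59.1) = 0.10438
So 0.10438·(Kᵢ + α·Naᵢ) = Kₒ + α·Naₒ → α = (0.10438·155.0 − 8.04) / (113.0 − 0.10438·9.05)
α = (16.18 − 8.04) / (113.0 − 0.9446) = 8.139/112.1 = 0.07263

0.0726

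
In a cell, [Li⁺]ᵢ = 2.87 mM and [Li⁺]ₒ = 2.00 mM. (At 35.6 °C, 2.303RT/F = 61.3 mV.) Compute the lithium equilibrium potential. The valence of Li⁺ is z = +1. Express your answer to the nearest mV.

-10 mV

E = (61.3/z) · log₁₀([Li⁺]_out/[Li⁺]_in) with z = +1.
= (61.3/1) · log₁₀(2.00/2.87) = 61.30 · log₁₀(0.6969)
= 61.30 · (-0.1569) = -9.62 mV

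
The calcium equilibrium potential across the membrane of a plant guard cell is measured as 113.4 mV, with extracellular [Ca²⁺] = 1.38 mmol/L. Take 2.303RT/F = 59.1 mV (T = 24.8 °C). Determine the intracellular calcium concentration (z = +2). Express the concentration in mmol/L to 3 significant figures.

0.000201 mmol/L

Nernst: E = (59.1/2) · log₁₀([out]/[in]), so log₁₀([out]/[in]) = 113.4 × 2 / 59.1 = 3.8376.
[out]/[in] = 10^(3.8376) = 6880.
[in] = 1.38 / 6880 = 0.0002006 mmol/L.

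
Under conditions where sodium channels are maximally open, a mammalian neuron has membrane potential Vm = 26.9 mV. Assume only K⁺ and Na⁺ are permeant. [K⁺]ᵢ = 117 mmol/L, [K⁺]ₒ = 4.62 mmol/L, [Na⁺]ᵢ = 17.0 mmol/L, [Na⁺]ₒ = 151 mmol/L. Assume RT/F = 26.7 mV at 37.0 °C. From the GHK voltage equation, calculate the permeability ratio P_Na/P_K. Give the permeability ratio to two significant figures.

3.0

Let α = P_Na/P_K. GHK: Vm = 26.7·ln[(Kₒ + α·Naₒ)/(Kᵢ + α·Naᵢ)].
e^(Vm/26.7) = e^(26.9/26.7) = 2.7387
So 2.7387·(Kᵢ + α·Naᵢ) = Kₒ + α·Naₒ → α = (2.7387·117.0 − 4.62) / (151.0 − 2.7387·17.0)
α = (320.4 − 4.62) / (151.0 − 46.56) = 315.8/104.4 = 3.024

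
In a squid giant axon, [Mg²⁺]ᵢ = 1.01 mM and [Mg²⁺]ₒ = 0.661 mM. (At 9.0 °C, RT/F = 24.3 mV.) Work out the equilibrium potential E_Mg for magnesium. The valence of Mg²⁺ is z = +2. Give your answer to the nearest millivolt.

-5 mV

E = (24.3/z) · ln([Mg²⁺]_out/[Mg²⁺]_in) with z = +2.
= (24.3/2) · ln(0.661/1.01) = 12.15 · ln(0.6545)
= 12.15 · (-0.4240) = -5.15 mV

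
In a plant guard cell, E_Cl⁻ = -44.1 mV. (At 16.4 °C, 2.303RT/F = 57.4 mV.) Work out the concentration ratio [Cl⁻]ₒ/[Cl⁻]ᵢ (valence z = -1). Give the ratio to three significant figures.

5.87

log₁₀([out]/[in]) = E·z/(57.4) = -44.1 × -1 / 57.4 = 0.7683
[out]/[in] = 10^(0.7683) = 5.865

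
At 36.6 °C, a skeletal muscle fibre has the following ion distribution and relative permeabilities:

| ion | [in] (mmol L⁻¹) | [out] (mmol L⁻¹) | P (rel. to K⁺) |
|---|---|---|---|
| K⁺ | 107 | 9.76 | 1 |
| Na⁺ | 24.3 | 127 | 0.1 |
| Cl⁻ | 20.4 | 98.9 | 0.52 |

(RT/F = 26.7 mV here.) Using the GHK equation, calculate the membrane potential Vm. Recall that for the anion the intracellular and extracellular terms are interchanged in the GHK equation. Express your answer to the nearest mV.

Vm = 26.7 · ln[(Σ P·[cation]ₒ + Σ P·[anion]ᵢ) / (Σ P·[cation]ᵢ + Σ P·[anion]ₒ)]
Numerator = 1×9.76 + 0.1×127 + 0.52×20.4 = 33.07
Denominator = 1×107 + 0.1×24.3 + 0.52×98.9 = 160.9
Vm = 26.7 · ln(0.20557) = 26.7 × (-1.5820) = -42.24 mV

-42 mV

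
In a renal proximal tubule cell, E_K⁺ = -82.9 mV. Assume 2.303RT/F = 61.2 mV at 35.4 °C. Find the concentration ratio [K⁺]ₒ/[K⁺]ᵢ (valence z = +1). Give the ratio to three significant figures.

log₁₀([out]/[in]) = E·z/(61.2) = -82.9 × 1 / 61.2 = -1.3546
[out]/[in] = 10^(-1.3546) = 0.0442

0.0442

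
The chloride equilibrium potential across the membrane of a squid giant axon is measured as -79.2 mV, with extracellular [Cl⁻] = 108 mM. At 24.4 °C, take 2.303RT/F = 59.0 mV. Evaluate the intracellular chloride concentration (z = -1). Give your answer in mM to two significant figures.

Nernst: E = (59.0/-1) · log₁₀([out]/[in]), so log₁₀([out]/[in]) = -79.2 × -1 / 59.0 = 1.3424.
[out]/[in] = 10^(1.3424) = 22.
[in] = 108 / 22 = 4.91 mM.

4.9 mM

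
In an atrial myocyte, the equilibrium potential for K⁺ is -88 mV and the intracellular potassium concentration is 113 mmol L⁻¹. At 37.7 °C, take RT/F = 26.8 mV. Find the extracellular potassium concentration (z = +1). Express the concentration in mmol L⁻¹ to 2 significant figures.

Nernst: E = (26.8/1) · ln([out]/[in]), so ln([out]/[in]) = -88.0 × 1 / 26.8 = -3.2836.
[out]/[in] = e^(-3.2836) = 0.03749.
[out] = 0.03749 × 113 = 4.237 mmol L⁻¹.

4.2 mmol L⁻¹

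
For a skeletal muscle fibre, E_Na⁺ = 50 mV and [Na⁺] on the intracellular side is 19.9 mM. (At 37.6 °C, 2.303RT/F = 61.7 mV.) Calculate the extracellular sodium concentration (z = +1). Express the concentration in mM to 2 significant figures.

Nernst: E = (61.7/1) · log₁₀([out]/[in]), so log₁₀([out]/[in]) = 50.0 × 1 / 61.7 = 0.8104.
[out]/[in] = 10^(0.8104) = 6.462.
[out] = 6.462 × 19.9 = 128.6 mM.

130 mM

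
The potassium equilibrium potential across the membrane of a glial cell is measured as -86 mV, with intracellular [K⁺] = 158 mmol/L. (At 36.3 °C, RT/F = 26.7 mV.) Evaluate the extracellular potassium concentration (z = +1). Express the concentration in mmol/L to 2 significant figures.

6.3 mmol/L

Nernst: E = (26.7/1) · ln([out]/[in]), so ln([out]/[in]) = -86.0 × 1 / 26.7 = -3.2210.
[out]/[in] = e^(-3.2210) = 0.03992.
[out] = 0.03992 × 158 = 6.307 mmol/L.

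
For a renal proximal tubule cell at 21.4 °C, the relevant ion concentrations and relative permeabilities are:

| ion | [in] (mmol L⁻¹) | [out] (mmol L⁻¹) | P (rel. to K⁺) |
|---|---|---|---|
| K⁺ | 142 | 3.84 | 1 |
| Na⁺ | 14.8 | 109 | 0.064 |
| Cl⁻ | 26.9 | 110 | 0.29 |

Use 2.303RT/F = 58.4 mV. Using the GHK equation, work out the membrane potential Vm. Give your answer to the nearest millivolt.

Vm = 58.4 · log₁₀[(Σ P·[cation]ₒ + Σ P·[anion]ᵢ) / (Σ P·[cation]ᵢ + Σ P·[anion]ₒ)]
Numerator = 1×3.84 + 0.064×109 + 0.29×26.9 = 18.62
Denominator = 1×142 + 0.064×14.8 + 0.29×110 = 174.8
Vm = 58.4 · log₁₀(0.10648) = 58.4 × (-0.9727) = -56.81 mV

-57 mV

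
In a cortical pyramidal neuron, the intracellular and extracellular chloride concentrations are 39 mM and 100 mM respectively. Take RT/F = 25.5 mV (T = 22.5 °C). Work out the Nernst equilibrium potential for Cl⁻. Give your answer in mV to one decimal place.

-24.0 mV

E = (25.5/z) · ln([Cl⁻]_out/[Cl⁻]_in) with z = -1.
For an anion, dividing by z = -1 reverses the sign.
= (25.5/-1) · ln(100/39) = -25.50 · ln(2.564)
= -25.50 · (0.9416) = -24.01 mV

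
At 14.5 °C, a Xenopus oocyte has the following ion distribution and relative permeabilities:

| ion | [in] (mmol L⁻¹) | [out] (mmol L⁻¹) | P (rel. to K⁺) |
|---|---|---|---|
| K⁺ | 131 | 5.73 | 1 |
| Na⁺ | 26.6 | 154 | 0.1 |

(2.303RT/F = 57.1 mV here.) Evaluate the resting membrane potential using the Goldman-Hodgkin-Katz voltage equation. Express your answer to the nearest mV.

-46 mV

Vm = 57.1 · log₁₀[(Σ P·[cation]ₒ + Σ P·[anion]ᵢ) / (Σ P·[cation]ᵢ + Σ P·[anion]ₒ)]
Numerator = 1×5.73 + 0.1×154 = 21.13
Denominator = 1×131 + 0.1×26.6 = 133.7
Vm = 57.1 · log₁₀(0.15809) = 57.1 × (-0.8011) = -45.74 mV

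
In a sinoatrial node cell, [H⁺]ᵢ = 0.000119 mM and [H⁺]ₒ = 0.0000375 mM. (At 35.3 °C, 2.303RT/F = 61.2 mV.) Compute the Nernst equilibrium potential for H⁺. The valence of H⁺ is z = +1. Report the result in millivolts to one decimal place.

E = (61.2/z) · log₁₀([H⁺]_out/[H⁺]_in) with z = +1.
= (61.2/1) · log₁₀(0.0000375/0.000119) = 61.20 · log₁₀(0.3151)
= 61.20 · (-0.5015) = -30.69 mV

-30.7 mV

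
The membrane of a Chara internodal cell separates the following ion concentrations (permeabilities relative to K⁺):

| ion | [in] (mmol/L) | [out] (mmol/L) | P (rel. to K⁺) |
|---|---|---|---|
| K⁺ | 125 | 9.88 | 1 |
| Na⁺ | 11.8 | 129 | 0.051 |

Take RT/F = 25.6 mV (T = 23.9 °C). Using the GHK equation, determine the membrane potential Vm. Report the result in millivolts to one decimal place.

-52.0 mV

Vm = 25.6 · ln[(Σ P·[cation]ₒ + Σ P·[anion]ᵢ) / (Σ P·[cation]ᵢ + Σ P·[anion]ₒ)]
Numerator = 1×9.88 + 0.051×129 = 16.46
Denominator = 1×125 + 0.051×11.8 = 125.6
Vm = 25.6 · ln(0.13104) = 25.6 × (-2.0322) = -52.03 mV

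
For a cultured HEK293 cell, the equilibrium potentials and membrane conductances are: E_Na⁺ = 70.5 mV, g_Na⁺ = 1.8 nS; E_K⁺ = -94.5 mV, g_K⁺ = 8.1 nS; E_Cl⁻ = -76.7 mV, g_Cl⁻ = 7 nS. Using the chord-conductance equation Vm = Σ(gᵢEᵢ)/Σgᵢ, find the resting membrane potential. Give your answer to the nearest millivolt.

-70 mV

Σ gᵢEᵢ = 1.8·(70.5) + 8.1·(-94.5) + 7·(-76.7) = -1175.45
Σ gᵢ = 1.8 + 8.1 + 7 = 16.9
Vm = -1175.45 / 16.9 = -69.55 mV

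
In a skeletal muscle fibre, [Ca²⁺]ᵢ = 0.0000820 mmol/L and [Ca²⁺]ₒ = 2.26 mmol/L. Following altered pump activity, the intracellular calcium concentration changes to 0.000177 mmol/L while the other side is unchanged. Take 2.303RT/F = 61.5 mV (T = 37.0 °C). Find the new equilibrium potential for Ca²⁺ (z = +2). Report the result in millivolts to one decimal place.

126.3 mV

After the shift: [Ca²⁺]_out = 2.26, [Ca²⁺]_in = 0.000177 mmol/L.
E_new = (61.5/2)·log₁₀(2.26/0.000177) = 30.75 · (4.1061) = 126.26 mV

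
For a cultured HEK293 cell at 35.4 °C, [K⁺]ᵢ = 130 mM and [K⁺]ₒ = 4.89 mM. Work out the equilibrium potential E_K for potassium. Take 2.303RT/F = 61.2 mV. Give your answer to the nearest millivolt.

-87 mV

E = (61.2/z) · log₁₀([K⁺]_out/[K⁺]_in) with z = +1.
= (61.2/1) · log₁₀(4.89/130) = 61.20 · log₁₀(0.03762)
= 61.20 · (-1.4246) = -87.19 mV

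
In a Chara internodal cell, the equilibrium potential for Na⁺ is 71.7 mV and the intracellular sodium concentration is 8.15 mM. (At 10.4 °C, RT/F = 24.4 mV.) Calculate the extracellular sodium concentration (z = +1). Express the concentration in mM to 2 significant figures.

150 mM

Nernst: E = (24.4/1) · ln([out]/[in]), so ln([out]/[in]) = 71.7 × 1 / 24.4 = 2.9385.
[out]/[in] = e^(2.9385) = 18.89.
[out] = 18.89 × 8.15 = 153.9 mM.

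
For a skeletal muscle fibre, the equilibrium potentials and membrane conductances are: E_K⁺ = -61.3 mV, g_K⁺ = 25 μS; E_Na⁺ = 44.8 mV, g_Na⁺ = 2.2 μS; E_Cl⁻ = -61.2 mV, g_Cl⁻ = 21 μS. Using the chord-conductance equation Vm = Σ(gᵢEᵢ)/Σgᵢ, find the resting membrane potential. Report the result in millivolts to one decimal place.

Σ gᵢEᵢ = 25·(-61.3) + 2.2·(44.8) + 21·(-61.2) = -2719.14
Σ gᵢ = 25 + 2.2 + 21 = 48.2
Vm = -2719.14 / 48.2 = -56.41 mV

-56.4 mV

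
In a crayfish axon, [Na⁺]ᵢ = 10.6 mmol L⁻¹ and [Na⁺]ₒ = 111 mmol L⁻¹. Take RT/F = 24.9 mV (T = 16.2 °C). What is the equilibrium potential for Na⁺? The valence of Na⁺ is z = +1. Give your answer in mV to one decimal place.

E = (24.9/z) · ln([Na⁺]_out/[Na⁺]_in) with z = +1.
= (24.9/1) · ln(111/10.6) = 24.90 · ln(10.47)
= 24.90 · (2.3487) = 58.48 mV

58.5 mV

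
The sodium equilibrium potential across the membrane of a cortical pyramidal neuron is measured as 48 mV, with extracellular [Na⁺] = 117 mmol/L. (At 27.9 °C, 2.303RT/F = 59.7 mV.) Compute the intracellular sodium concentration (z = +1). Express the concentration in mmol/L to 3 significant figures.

Nernst: E = (59.7/1) · log₁₀([out]/[in]), so log₁₀([out]/[in]) = 48.0 × 1 / 59.7 = 0.8040.
[out]/[in] = 10^(0.8040) = 6.368.
[in] = 117 / 6.368 = 18.37 mmol/L.

18.4 mmol/L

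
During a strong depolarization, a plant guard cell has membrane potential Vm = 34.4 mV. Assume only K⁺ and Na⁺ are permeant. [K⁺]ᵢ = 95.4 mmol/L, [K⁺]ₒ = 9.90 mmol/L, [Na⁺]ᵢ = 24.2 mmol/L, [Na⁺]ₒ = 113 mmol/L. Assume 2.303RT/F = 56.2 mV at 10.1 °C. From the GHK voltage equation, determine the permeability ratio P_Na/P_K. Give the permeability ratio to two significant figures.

27

Let α = P_Na/P_K. GHK: Vm = 56.2·log₁₀[(Kₒ + α·Naₒ)/(Kᵢ + α·Naᵢ)].
10^(Vm/56.2) = 10^(34.4/56.2) = 4.0935
So 4.0935·(Kᵢ + α·Naᵢ) = Kₒ + α·Naₒ → α = (4.0935·95.4 − 9.9) / (113.0 − 4.0935·24.2)
α = (390.5 − 9.9) / (113.0 − 99.06) = 380.6/13.94 = 27.31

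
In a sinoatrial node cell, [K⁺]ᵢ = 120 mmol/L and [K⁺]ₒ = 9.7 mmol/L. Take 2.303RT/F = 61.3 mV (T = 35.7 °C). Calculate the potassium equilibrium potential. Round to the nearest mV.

-67 mV

E = (61.3/z) · log₁₀([K⁺]_out/[K⁺]_in) with z = +1.
= (61.3/1) · log₁₀(9.7/120) = 61.30 · log₁₀(0.08083)
= 61.30 · (-1.0924) = -66.96 mV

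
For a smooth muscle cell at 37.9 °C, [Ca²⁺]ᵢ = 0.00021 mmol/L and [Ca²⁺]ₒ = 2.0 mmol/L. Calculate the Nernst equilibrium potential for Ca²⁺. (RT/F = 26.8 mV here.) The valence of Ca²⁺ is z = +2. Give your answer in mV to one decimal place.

E = (26.8/z) · ln([Ca²⁺]_out/[Ca²⁺]_in) with z = +2.
= (26.8/2) · ln(2.0/0.00021) = 13.40 · ln(9524)
= 13.40 · (9.1616) = 122.76 mV

122.8 mV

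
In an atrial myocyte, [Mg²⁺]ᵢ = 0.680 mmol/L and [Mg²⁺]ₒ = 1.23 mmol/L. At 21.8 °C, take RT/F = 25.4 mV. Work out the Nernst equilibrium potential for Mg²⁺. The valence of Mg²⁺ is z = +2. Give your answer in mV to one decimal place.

7.5 mV

E = (25.4/z) · ln([Mg²⁺]_out/[Mg²⁺]_in) with z = +2.
= (25.4/2) · ln(1.23/0.680) = 12.70 · ln(1.809)
= 12.70 · (0.5927) = 7.53 mV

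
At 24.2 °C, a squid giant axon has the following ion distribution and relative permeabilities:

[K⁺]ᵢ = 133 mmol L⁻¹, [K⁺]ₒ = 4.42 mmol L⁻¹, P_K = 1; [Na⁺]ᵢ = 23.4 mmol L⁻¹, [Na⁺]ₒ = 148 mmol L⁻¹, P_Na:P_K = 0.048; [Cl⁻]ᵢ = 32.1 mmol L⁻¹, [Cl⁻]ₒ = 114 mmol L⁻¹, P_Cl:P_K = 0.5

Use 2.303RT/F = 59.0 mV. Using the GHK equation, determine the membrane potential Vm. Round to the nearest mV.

Vm = 59.0 · log₁₀[(Σ P·[cation]ₒ + Σ P·[anion]ᵢ) / (Σ P·[cation]ᵢ + Σ P·[anion]ₒ)]
Numerator = 1×4.42 + 0.048×148 + 0.5×32.1 = 27.57
Denominator = 1×133 + 0.048×23.4 + 0.5×114 = 191.1
Vm = 59.0 · log₁₀(0.14427) = 59.0 × (-0.8408) = -49.61 mV

-50 mV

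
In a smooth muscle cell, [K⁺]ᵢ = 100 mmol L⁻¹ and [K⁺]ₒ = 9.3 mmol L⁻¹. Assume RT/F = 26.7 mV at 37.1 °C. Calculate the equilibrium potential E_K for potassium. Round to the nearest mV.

E = (26.7/z) · ln([K⁺]_out/[K⁺]_in) with z = +1.
= (26.7/1) · ln(9.3/100) = 26.70 · ln(0.093)
= 26.70 · (-2.3752) = -63.42 mV

-63 mV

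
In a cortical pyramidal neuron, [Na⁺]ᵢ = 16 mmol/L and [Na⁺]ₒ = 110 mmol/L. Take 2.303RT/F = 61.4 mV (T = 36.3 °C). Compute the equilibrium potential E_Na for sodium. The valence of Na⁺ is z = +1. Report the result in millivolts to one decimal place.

E = (61.4/z) · log₁₀([Na⁺]_out/[Na⁺]_in) with z = +1.
= (61.4/1) · log₁₀(110/16) = 61.40 · log₁₀(6.875)
= 61.40 · (0.8373) = 51.41 mV

51.4 mV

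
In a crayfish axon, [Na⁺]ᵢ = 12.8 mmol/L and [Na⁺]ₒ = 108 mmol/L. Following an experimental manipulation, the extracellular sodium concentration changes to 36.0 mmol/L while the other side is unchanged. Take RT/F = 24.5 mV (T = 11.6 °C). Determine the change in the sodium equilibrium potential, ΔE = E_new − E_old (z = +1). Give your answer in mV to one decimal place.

-26.9 mV

E_old = (24.5/1)·ln(108/12.8) = 52.25 mV
E_new = (24.5/1)·ln(36.0/12.8) = 25.33 mV
ΔE = 25.33 − (52.25) = -26.92 mV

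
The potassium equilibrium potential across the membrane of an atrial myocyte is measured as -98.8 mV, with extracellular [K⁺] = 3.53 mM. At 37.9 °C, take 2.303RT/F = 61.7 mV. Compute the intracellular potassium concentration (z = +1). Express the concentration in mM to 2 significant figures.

Nernst: E = (61.7/1) · log₁₀([out]/[in]), so log₁₀([out]/[in]) = -98.8 × 1 / 61.7 = -1.6013.
[out]/[in] = 10^(-1.6013) = 0.02504.
[in] = 3.53 / 0.02504 = 141 mM.

140 mM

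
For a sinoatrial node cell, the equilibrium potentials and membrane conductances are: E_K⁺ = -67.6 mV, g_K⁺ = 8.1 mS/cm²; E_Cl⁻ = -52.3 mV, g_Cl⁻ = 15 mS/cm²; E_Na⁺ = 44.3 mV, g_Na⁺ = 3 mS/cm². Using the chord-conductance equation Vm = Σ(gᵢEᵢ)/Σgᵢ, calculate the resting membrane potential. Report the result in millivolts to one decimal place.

-45.9 mV

Σ gᵢEᵢ = 8.1·(-67.6) + 15·(-52.3) + 3·(44.3) = -1199.16
Σ gᵢ = 8.1 + 15 + 3 = 26.1
Vm = -1199.16 / 26.1 = -45.94 mV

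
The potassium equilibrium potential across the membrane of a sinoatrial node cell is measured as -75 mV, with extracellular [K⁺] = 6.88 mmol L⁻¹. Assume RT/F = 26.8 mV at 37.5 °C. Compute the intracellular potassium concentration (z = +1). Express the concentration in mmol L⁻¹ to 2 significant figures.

Nernst: E = (26.8/1) · ln([out]/[in]), so ln([out]/[in]) = -75.0 × 1 / 26.8 = -2.7985.
[out]/[in] = e^(-2.7985) = 0.0609.
[in] = 6.88 / 0.0609 = 113 mmol L⁻¹.

110 mmol L⁻¹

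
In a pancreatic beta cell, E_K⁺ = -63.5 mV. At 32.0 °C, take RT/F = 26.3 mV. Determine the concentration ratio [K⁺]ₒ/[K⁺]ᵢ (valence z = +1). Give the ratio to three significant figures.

0.0894

ln([out]/[in]) = E·z/(26.3) = -63.5 × 1 / 26.3 = -2.4144
[out]/[in] = e^(-2.4144) = 0.08942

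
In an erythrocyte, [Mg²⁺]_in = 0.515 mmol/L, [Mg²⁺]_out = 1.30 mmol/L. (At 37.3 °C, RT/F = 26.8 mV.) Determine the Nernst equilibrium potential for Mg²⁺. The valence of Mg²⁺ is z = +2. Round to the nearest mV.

E = (26.8/z) · ln([Mg²⁺]_out/[Mg²⁺]_in) with z = +2.
= (26.8/2) · ln(1.30/0.515) = 13.40 · ln(2.524)
= 13.40 · (0.9260) = 12.41 mV

12 mV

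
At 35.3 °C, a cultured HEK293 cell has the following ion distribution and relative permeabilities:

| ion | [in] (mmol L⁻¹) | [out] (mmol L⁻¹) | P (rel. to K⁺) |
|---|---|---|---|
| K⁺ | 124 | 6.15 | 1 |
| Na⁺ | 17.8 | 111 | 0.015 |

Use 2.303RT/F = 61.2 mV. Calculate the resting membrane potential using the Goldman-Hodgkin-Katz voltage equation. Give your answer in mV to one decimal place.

Vm = 61.2 · log₁₀[(Σ P·[cation]ₒ + Σ P·[anion]ᵢ) / (Σ P·[cation]ᵢ + Σ P·[anion]ₒ)]
Numerator = 1×6.15 + 0.015×111 = 7.815
Denominator = 1×124 + 0.015×17.8 = 124.3
Vm = 61.2 · log₁₀(0.062889) = 61.2 × (-1.2014) = -73.53 mV

-73.5 mV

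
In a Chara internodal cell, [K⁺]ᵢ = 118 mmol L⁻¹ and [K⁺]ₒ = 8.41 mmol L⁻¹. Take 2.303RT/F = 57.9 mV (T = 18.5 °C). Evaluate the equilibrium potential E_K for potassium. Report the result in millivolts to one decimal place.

-66.4 mV

E = (57.9/z) · log₁₀([K⁺]_out/[K⁺]_in) with z = +1.
= (57.9/1) · log₁₀(8.41/118) = 57.90 · log₁₀(0.07127)
= 57.90 · (-1.1471) = -66.42 mV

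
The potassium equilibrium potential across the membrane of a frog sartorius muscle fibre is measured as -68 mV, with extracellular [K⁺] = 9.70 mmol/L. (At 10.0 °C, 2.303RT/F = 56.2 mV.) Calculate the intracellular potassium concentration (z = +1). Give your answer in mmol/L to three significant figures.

157 mmol/L

Nernst: E = (56.2/1) · log₁₀([out]/[in]), so log₁₀([out]/[in]) = -68.0 × 1 / 56.2 = -1.2100.
[out]/[in] = 10^(-1.2100) = 0.06166.
[in] = 9.70 / 0.06166 = 157.3 mmol/L.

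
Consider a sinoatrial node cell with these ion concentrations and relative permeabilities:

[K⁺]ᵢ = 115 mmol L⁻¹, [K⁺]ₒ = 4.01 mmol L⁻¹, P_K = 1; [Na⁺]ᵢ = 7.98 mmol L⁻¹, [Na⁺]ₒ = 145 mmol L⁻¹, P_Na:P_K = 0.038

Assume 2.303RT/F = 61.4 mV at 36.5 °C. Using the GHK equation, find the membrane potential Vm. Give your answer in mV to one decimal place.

-66.5 mV

Vm = 61.4 · log₁₀[(Σ P·[cation]ₒ + Σ P·[anion]ᵢ) / (Σ P·[cation]ᵢ + Σ P·[anion]ₒ)]
Numerator = 1×4.01 + 0.038×145 = 9.52
Denominator = 1×115 + 0.038×7.98 = 115.3
Vm = 61.4 · log₁₀(0.082565) = 61.4 × (-1.0832) = -66.51 mV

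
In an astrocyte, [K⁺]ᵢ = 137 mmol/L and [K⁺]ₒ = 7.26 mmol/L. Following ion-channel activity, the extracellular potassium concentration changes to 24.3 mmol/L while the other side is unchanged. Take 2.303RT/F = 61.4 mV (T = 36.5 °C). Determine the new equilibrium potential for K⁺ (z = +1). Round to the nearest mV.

After the shift: [K⁺]_out = 24.3, [K⁺]_in = 137 mmol/L.
E_new = (61.4/1)·log₁₀(24.3/137) = 61.40 · (-0.7511) = -46.12 mV

-46 mV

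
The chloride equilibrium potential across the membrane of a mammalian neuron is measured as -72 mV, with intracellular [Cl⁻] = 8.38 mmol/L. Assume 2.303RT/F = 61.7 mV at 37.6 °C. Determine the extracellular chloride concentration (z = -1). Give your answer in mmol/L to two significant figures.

120 mmol/L

Nernst: E = (61.7/-1) · log₁₀([out]/[in]), so log₁₀([out]/[in]) = -72.0 × -1 / 61.7 = 1.1669.
[out]/[in] = 10^(1.1669) = 14.69.
[out] = 14.69 × 8.38 = 123.1 mmol/L.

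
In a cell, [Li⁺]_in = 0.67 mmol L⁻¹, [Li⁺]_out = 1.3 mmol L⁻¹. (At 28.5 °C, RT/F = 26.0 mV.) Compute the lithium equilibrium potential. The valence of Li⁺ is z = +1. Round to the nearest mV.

17 mV

E = (26.0/z) · ln([Li⁺]_out/[Li⁺]_in) with z = +1.
= (26.0/1) · ln(1.3/0.67) = 26.00 · ln(1.94)
= 26.00 · (0.6628) = 17.23 mV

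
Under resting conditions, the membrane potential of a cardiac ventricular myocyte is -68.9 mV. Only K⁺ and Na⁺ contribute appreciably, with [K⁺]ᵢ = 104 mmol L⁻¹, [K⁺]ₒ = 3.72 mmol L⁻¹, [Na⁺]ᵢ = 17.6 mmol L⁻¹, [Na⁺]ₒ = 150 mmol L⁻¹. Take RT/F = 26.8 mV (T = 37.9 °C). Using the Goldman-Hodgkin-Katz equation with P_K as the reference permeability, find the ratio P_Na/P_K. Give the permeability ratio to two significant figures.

0.028

Let α = P_Na/P_K. GHK: Vm = 26.8·ln[(Kₒ + α·Naₒ)/(Kᵢ + α·Naᵢ)].
e^(Vm/26.8) = e^(-68.9/26.8) = 0.076467
So 0.076467·(Kᵢ + α·Naᵢ) = Kₒ + α·Naₒ → α = (0.076467·104.0 − 3.72) / (150.0 − 0.076467·17.6)
α = (7.953 − 3.72) / (150.0 − 1.346) = 4.233/148.7 = 0.02847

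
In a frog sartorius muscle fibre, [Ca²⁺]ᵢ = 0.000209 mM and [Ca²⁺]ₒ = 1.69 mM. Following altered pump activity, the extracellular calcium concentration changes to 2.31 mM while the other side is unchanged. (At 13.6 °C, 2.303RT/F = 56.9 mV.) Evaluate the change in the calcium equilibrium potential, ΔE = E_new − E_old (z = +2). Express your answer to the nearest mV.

4 mV

E_old = (56.9/2)·log₁₀(1.69/0.000209) = 111.18 mV
E_new = (56.9/2)·log₁₀(2.31/0.000209) = 115.04 mV
ΔE = 115.04 − (111.18) = 3.86 mV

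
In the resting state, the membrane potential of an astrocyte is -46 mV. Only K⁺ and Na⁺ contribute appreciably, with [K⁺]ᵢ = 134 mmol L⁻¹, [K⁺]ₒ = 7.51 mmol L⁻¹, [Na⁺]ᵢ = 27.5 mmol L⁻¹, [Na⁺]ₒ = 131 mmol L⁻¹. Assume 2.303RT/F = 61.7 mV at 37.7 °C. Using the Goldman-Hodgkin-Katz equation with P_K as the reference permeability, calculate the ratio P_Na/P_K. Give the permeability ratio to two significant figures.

0.13

Let α = P_Na/P_K. GHK: Vm = 61.7·log₁₀[(Kₒ + α·Naₒ)/(Kᵢ + α·Naᵢ)].
10^(Vm/61.7) = 10^(-46.0/61.7) = 0.17966
So 0.17966·(Kᵢ + α·Naᵢ) = Kₒ + α·Naₒ → α = (0.17966·134.0 − 7.51) / (131.0 − 0.17966·27.5)
α = (24.07 − 7.51) / (131.0 − 4.941) = 16.56/126.1 = 0.1314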